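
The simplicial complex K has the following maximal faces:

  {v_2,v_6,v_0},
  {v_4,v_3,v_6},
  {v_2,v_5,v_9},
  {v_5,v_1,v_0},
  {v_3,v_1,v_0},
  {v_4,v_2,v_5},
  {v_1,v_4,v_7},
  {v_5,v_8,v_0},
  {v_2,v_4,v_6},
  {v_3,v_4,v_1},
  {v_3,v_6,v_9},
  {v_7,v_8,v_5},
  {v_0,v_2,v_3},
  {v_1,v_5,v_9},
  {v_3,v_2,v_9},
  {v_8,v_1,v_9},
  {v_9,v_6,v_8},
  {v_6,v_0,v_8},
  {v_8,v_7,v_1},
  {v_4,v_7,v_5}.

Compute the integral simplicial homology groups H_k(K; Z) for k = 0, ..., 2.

H_0 ≅ Z,  H_1 ≅ Z ⊕ Z/2Z,  H_2 = 0.

Take the total order v_0 < v_1 < v_2 < v_3 < v_4 < v_5 < v_6 < v_7 < v_8 < v_9 on the vertex set. Then K (dimension 2) consists of the simplices:

  0-simplices (10): [v_0], [v_1], [v_2], [v_3], [v_4], [v_5], [v_6], [v_7], [v_8], [v_9]
  1-simplices (30): (30 of them)
  2-simplices (20): (20 of them)

so the chain groups are C_0 ≅ Z^10, C_1 ≅ Z^30, C_2 ≅ Z^20.

Boundary ∂_1: C_1 → C_0 sends each edge [p,q] (with p < q) to q − p. For instance
  ∂[v_1,v_3] = [v_3] − [v_1].
As a 10×30 matrix over Z this has rank 9, with invariant factors (1,1,1,1,1,1,1,1,1).

∂_2: C_2 → C_1 sends each 2-simplex [p,q,r] to [q,r] − [p,r] + [p,q]. For instance
  ∂[v_2,v_4,v_5] = [v_4,v_5] − [v_2,v_5] + [v_2,v_4],
  ∂[v_2,v_5,v_9] = [v_5,v_9] − [v_2,v_9] + [v_2,v_5].
This gives a 30×20 integer matrix of rank 20; reducing to Smith normal form yields diagonal entries (1,1,1,1,1,1,1,1,1,1,1,1,1,1,1,1,1,1,1,2).

Computing H_k = (kernel of ∂_k) / (image of ∂_{k+1}):

  H_0: rank C_0 − rank ∂_1 = 10 − 9 = 1, and the invariant factors of ∂_1 are all 1, so H_0 = Z.
  H_1: rank ker ∂_1 − rank ∂_2 = (30 − 9) − 20 = 1, and ∂_2 has invariant factor 2 > 1, so H_1 = Z ⊕ Z/2Z.
  H_2: rank ker ∂_2 − rank ∂_3 = (20 − 20) − 0 = 0, and there is no ∂_3, so H_2 = 0.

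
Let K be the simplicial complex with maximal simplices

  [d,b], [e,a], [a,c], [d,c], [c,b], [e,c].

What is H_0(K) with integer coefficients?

H_0 ≅ Z.

We work with the vertex ordering a < b < c < d < e. The simplices of K, each written with vertices in increasing order, are:

  0-simplices (5): a, b, c, d, e
  1-simplices (6): ac, ae, bc, bd, cd, ce

so the chain groups are C_0 ≅ Z^5, C_1 ≅ Z^6.

∂_1: C_1 → C_0 is given by ∂[p,q] = [q] − [p]. For instance
  ∂ac = c − a.
The 5×6 boundary matrix has rank 4 and Smith normal form diag(1,1,1,1).

Reading off H_k = ker ∂_k / im ∂_{k+1}:

  H_0: rank C_0 − rank ∂_1 = 5 − 4 = 1, and the invariant factors of ∂_1 are all 1, so H_0 ≅ Z.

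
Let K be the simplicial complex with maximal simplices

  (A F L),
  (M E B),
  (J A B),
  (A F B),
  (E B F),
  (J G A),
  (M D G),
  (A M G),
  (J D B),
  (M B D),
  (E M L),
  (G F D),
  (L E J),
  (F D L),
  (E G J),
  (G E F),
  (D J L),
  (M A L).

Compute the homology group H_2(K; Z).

We work with the vertex ordering A < B < D < E < F < G < J < L < M. The simplices of K, each written with vertices in increasing order, are:

  0-simplices (9): A, B, D, E, F, G, J, L, M
  1-simplices (27): AB, AF, AG, AJ, AL, AM, BD, BE, BF, BJ, BM, DF, DG, DJ, DL, DM, EF, EG, EJ, EL, EM, FG, FL, GJ, GM, JL, LM
  2-simplices (18): ABF, ABJ, AFL, AGJ, AGM, ALM, BDJ, BDM, BEF, BEM, DFG, DFL, DGM, DJL, EFG, EGJ, EJL, ELM

Hence C_0 ≅ Z^9, C_1 ≅ Z^27, C_2 ≅ Z^18.

The boundary map ∂_1: C_1 → C_0 sends each edge [p,q] (with p < q) to q − p. For instance
  ∂DM = M − D.
The resulting 9×27 matrix has rank 8, and its Smith normal form has invariant factors (1,1,1,1,1,1,1,1).

The boundary map ∂_2: C_2 → C_1 maps a triangle to the signed sum of its edges. For instance
  ∂ABF = BF − AF + AB,
  ∂DFL = FL − DL + DF.
This gives a 27×18 integer matrix of rank 17; reducing to Smith normal form yields diagonal entries (1,1,1,1,1,1,1,1,1,1,1,1,1,1,1,1,1).

Computing H_k = (kernel of ∂_k) / (image of ∂_{k+1}):

  H_2: rank ker ∂_2 − rank ∂_3 = (18 − 17) − 0 = 1, and there is no ∂_3, so H_2 = Z.

H_2 ≅ Z.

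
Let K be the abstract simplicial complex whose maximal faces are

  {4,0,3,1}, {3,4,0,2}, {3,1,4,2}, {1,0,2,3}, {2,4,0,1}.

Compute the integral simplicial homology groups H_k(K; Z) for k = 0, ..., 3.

H_0 ≅ Z,  H_1 = 0,  H_2 = 0,  H_3 ≅ Z.

We work with the vertex ordering 0 < 1 < 2 < 3 < 4. The simplices of K, each written with vertices in increasing order, are:

  0-simplices (5): [0], [1], [2], [3], [4]
  1-simplices (10): [0,1], [0,2], [0,3], [0,4], [1,2], [1,3], [1,4], [2,3], [2,4], [3,4]
  2-simplices (10): [0,1,2], [0,1,3], [0,1,4], [0,2,3], [0,2,4], [0,3,4], [1,2,3], [1,2,4], [1,3,4], [2,3,4]
  3-simplices (5): [0,1,2,3], [0,1,2,4], [0,1,3,4], [0,2,3,4], [1,2,3,4]

Hence C_0 ≅ Z^5, C_1 ≅ Z^10, C_2 ≅ Z^10, C_3 ≅ Z^5.

Boundary ∂_1: C_1 → C_0 maps an edge to its endpoints' difference, ∂[p,q] = q − p. For instance
  ∂[0,4] = [4] − [0].
This gives a 5×10 integer matrix of rank 4; reducing to Smith normal form yields diagonal entries (1,1,1,1).

The boundary map ∂_2: C_2 → C_1 sends each 2-simplex [p,q,r] to [q,r] − [p,r] + [p,q]. For instance
  ∂[0,2,4] = [2,4] − [0,4] + [0,2],
  ∂[0,1,2] = [1,2] − [0,2] + [0,1].
This gives a 10×10 integer matrix of rank 6; reducing to Smith normal form yields diagonal entries (1,1,1,1,1,1).

The boundary map ∂_3: C_3 → C_2 sends each 3-simplex σ to the alternating sum Σ_i (−1)^i (σ with its i-th vertex removed). For instance
  ∂[0,1,3,4] = [1,3,4] − [0,3,4] + [0,1,4] − [0,1,3],
  ∂[1,2,3,4] = [2,3,4] − [1,3,4] + [1,2,4] − [1,2,3].
The 10×5 boundary matrix has rank 4 and Smith normal form diag(1,1,1,1).

Now H_k = ker ∂_k / im ∂_{k+1}, so:

  H_0: rank C_0 − rank ∂_1 = 5 − 4 = 1, and the invariant factors of ∂_1 are all 1, so H_0 = Z.
  H_1: rank ker ∂_1 − rank ∂_2 = (10 − 4) − 6 = 0, and the invariant factors of ∂_2 are all 1, so H_1 = 0.
  H_2: rank ker ∂_2 − rank ∂_3 = (10 − 6) − 4 = 0, and the invariant factors of ∂_3 are all 1, so H_2 = 0.
  H_3: rank ker ∂_3 − rank ∂_4 = (5 − 4) − 0 = 1, and there is no ∂_4, so H_3 = Z.

As a check, the Euler characteristic is 5 − 10 + 10 − 5 = 0, which agrees with 1 − 0 + 0 − 1 = 0.
(K is a triangulation of the 3-sphere S^3.)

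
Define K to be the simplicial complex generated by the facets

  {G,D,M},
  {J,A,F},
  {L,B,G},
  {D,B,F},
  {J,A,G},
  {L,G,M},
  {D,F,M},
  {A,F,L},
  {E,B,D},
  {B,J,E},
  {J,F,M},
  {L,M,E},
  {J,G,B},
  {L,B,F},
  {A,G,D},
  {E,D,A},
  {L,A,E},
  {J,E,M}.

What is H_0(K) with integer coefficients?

We work with the vertex ordering A < B < D < E < F < G < J < L < M. The simplices of K, each written with vertices in increasing order, are:

  0-simplices (9): A, B, D, E, F, G, J, L, M
  1-simplices (27): AD, AE, AF, AG, AJ, AL, BD, BE, BF, BG, BJ, BL, DE, DF, DG, DM, EJ, EL, EM, FJ, FL, FM, GJ, GL, GM, JM, LM
  2-simplices (18): ADE, ADG, AEL, AFJ, AFL, AGJ, BDE, BDF, BEJ, BFL, BGJ, BGL, DFM, DGM, EJM, ELM, FJM, GLM

giving chain groups C_0 ≅ Z^9, C_1 ≅ Z^27, C_2 ≅ Z^18.

∂_1: C_1 → C_0 maps an edge to its endpoints' difference, ∂[p,q] = q − p.
This gives a 9×27 integer matrix of rank 8; reducing to Smith normal form yields diagonal entries (1,1,1,1,1,1,1,1).

Boundary ∂_2: C_2 → C_1 maps a triangle to the signed sum of its edges. For instance
  ∂AFJ = FJ − AJ + AF,
  ∂BGJ = GJ − BJ + BG.
The resulting 27×18 matrix has rank 17, and its Smith normal form has invariant factors (1,1,1,1,1,1,1,1,1,1,1,1,1,1,1,1,1).

Reading off H_k = ker ∂_k / im ∂_{k+1}:

  H_0: rank C_0 − rank ∂_1 = 9 − 8 = 1, and the invariant factors of ∂_1 are all 1, so H_0 = Z.

(K is a triangulation of the torus T^2.)

H_0 = Z.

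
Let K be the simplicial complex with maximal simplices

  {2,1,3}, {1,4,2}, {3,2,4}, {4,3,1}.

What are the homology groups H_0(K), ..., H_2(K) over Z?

H_0 ≅ Z,  H_1 = 0,  H_2 ≅ Z.

We work with the vertex ordering 1 < 2 < 3 < 4. The simplices of K, each written with vertices in increasing order, are:

  0-simplices (4): [1], [2], [3], [4]
  1-simplices (6): [1,2], [1,3], [1,4], [2,3], [2,4], [3,4]
  2-simplices (4): [1,2,3], [1,2,4], [1,3,4], [2,3,4]

Hence C_0 ≅ Z^4, C_1 ≅ Z^6, C_2 ≅ Z^4.

Boundary ∂_1: C_1 → C_0 is given by ∂[p,q] = [q] − [p].
As a 4×6 matrix over Z this has rank 3, with invariant factors (1,1,1).

Boundary ∂_2: C_2 → C_1 acts by ∂[p,q,r] = [q,r] − [p,r] + [p,q]. For instance
  ∂[2,3,4] = [3,4] − [2,4] + [2,3],
  ∂[1,2,3] = [2,3] − [1,3] + [1,2].
The 6×4 boundary matrix has rank 3 and Smith normal form diag(1,1,1).

Now H_k = ker ∂_k / im ∂_{k+1}, so:

  H_0: rank C_0 − rank ∂_1 = 4 − 3 = 1, and the invariant factors of ∂_1 are all 1, so H_0 = Z.
  H_1: rank ker ∂_1 − rank ∂_2 = (6 − 3) − 3 = 0, and the invariant factors of ∂_2 are all 1, so H_1 = 0.
  H_2: rank ker ∂_2 − rank ∂_3 = (4 − 3) − 0 = 1, and there is no ∂_3, so H_2 = Z.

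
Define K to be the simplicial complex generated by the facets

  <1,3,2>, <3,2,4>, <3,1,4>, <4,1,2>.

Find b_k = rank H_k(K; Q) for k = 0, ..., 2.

We work with the vertex ordering 1 < 2 < 3 < 4. The simplices of K, each written with vertices in increasing order, are:

  0-simplices (4): [1], [2], [3], [4]
  1-simplices (6): [1,2], [1,3], [1,4], [2,3], [2,4], [3,4]
  2-simplices (4): [1,2,3], [1,2,4], [1,3,4], [2,3,4]

giving chain groups C_0 ≅ Z^4, C_1 ≅ Z^6, C_2 ≅ Z^4.

The boundary map ∂_1: C_1 → C_0 sends each edge [p,q] (with p < q) to q − p. For instance
  ∂[1,4] = [4] − [1].
As a 4×6 matrix over Z this has rank 3, with invariant factors (1,1,1).

∂_2: C_2 → C_1 acts by ∂[p,q,r] = [q,r] − [p,r] + [p,q]. For instance
  ∂[1,3,4] = [3,4] − [1,4] + [1,3],
  ∂[1,2,4] = [2,4] − [1,4] + [1,2].
The resulting 6×4 matrix has rank 3, and its Smith normal form has invariant factors (1,1,1).

Reading off H_k = ker ∂_k / im ∂_{k+1}:

  H_0: rank C_0 − rank ∂_1 = 4 − 3 = 1, and the invariant factors of ∂_1 are all 1, so H_0 ≅ Z.
  H_1: rank ker ∂_1 − rank ∂_2 = (6 − 3) − 3 = 0, and the invariant factors of ∂_2 are all 1, so H_1 ≅ 0.
  H_2: rank ker ∂_2 − rank ∂_3 = (4 − 3) − 0 = 1, and there is no ∂_3, so H_2 ≅ Z.

Hence the Betti numbers are b_0 = 1, b_1 = 0, b_2 = 1.

b_0 = 1, b_1 = 0, b_2 = 1.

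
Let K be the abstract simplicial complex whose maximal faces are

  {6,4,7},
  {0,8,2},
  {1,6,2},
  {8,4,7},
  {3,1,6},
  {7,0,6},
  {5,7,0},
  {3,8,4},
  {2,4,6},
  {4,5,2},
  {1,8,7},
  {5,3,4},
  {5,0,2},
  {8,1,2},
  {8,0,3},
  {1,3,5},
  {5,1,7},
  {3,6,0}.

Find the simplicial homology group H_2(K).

H_2 ≅ Z.

K has 9 vertices, 27 edges, 18 triangles.
rank ∂_2 = 17, rank ∂_3 = 0 ⇒ b_2 = 18 − 17 − 0 = 1. So H_2 ≅ Z.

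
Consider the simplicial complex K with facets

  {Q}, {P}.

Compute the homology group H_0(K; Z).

We work with the vertex ordering P < Q. The simplices of K, each written with vertices in increasing order, are:

  0-simplices (2): P, Q

Hence C_0 ≅ Z^2.

Reading off H_k = ker ∂_k / im ∂_{k+1}:

  H_0: rank C_0 − rank ∂_1 = 2 − 0 = 2, and there is no ∂_1, so H_0 ≅ Z^2.

H_0 ≅ Z^2.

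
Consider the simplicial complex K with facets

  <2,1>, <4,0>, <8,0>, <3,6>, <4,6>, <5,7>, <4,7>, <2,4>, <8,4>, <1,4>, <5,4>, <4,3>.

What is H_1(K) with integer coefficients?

Take the total order 0 < 1 < 2 < 3 < 4 < 5 < 6 < 7 < 8 on the vertex set. Then K (dimension 1) consists of the simplices:

  0-simplices (9): [0], [1], [2], [3], [4], [5], [6], [7], [8]
  1-simplices (12): [0,4], [0,8], [1,2], [1,4], [2,4], [3,4], [3,6], [4,5], [4,6], [4,7], [4,8], [5,7]

Hence C_0 ≅ Z^9, C_1 ≅ Z^12.

Boundary ∂_1: C_1 → C_0 maps an edge to its endpoints' difference, ∂[p,q] = q − p. For instance
  ∂[3,6] = [6] − [3].
The resulting 9×12 matrix has rank 8, and its Smith normal form has invariant factors (1,1,1,1,1,1,1,1).

Reading off H_k = ker ∂_k / im ∂_{k+1}:

  H_1: rank ker ∂_1 − rank ∂_2 = (12 − 8) − 0 = 4, and there is no ∂_2, so H_1 ≅ Z^4.

H_1 = Z^4.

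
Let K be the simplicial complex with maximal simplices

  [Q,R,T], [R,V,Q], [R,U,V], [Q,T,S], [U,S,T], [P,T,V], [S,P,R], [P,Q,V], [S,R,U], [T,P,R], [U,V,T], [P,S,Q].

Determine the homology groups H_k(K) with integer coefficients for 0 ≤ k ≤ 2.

Take the total order P < Q < R < S < T < U < V on the vertex set. Then K (dimension 2) consists of the simplices:

  0-simplices (7): P, Q, R, S, T, U, V
  1-simplices (18): PQ, PR, PS, PT, PV, QR, QS, QT, QV, RS, RT, RU, RV, ST, SU, TU, TV, UV
  2-simplices (12): PQS, PQV, PRS, PRT, PTV, QRT, QRV, QST, RSU, RUV, STU, TUV

giving chain groups C_0 ≅ Z^7, C_1 ≅ Z^18, C_2 ≅ Z^12.

∂_1: C_1 → C_0 is given by ∂[p,q] = [q] − [p]. For instance
  ∂PT = T − P.
The 7×18 boundary matrix has rank 6 and Smith normal form diag(1,1,1,1,1,1).

∂_2: C_2 → C_1 maps a triangle to the signed sum of its edges. For instance
  ∂RSU = SU − RU + RS,
  ∂STU = TU − SU + ST.
This gives a 18×12 integer matrix of rank 12; reducing to Smith normal form yields diagonal entries (1,1,1,1,1,1,1,1,1,1,1,2).

From H_k ≅ ker(∂_k) / im(∂_{k+1}) we obtain:

  H_0: rank C_0 − rank ∂_1 = 7 − 6 = 1, and the invariant factors of ∂_1 are all 1, so H_0 ≅ Z.
  H_1: rank ker ∂_1 − rank ∂_2 = (18 − 6) − 12 = 0, and ∂_2 has invariant factor 2 > 1, so H_1 ≅ Z_2.
  H_2: rank ker ∂_2 − rank ∂_3 = (12 − 12) − 0 = 0, and there is no ∂_3, so H_2 ≅ 0.

(K is a triangulation of the real projective plane RP^2.)

H_0 ≅ Z,  H_1 ≅ Z_2,  H_2 = 0.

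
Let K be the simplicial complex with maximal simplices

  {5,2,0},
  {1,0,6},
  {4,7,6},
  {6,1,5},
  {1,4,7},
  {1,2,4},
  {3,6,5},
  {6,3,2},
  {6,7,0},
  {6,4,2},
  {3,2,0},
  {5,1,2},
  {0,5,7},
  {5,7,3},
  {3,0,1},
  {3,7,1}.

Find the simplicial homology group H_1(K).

H_1 ≅ Z^2.

We work with the vertex ordering 0 < 1 < 2 < 3 < 4 < 5 < 6 < 7. The simplices of K, each written with vertices in increasing order, are:

  0-simplices (8): [0], [1], [2], [3], [4], [5], [6], [7]
  1-simplices (24): (24 of them)
  2-simplices (16): [0,1,3], [0,1,6], [0,2,3], [0,2,5], [0,5,7], [0,6,7], [1,2,4], [1,2,5], [1,3,7], [1,4,7], [1,5,6], [2,3,6], [2,4,6], [3,5,6], [3,5,7], [4,6,7]

Hence C_0 ≅ Z^8, C_1 ≅ Z^24, C_2 ≅ Z^16.

∂_1: C_1 → C_0 sends each edge [p,q] (with p < q) to q − p. For instance
  ∂[1,4] = [4] − [1].
As a 8×24 matrix over Z this has rank 7, with invariant factors (1,1,1,1,1,1,1).

Boundary ∂_2: C_2 → C_1 acts by ∂[p,q,r] = [q,r] − [p,r] + [p,q]. For instance
  ∂[1,4,7] = [4,7] − [1,7] + [1,4],
  ∂[2,4,6] = [4,6] − [2,6] + [2,4].
The 24×16 boundary matrix has rank 15 and Smith normal form diag(1,1,1,1,1,1,1,1,1,1,1,1,1,1,1).

Computing H_k = (kernel of ∂_k) / (image of ∂_{k+1}):

  H_1: rank ker ∂_1 − rank ∂_2 = (24 − 7) − 15 = 2, and the invariant factors of ∂_2 are all 1, so H_1 = Z^2.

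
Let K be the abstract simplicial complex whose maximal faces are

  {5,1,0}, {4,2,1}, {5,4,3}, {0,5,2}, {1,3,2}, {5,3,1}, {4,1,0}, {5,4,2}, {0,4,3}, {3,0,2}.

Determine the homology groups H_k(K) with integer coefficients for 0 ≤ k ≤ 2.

Order the vertices as 0 < 1 < 2 < 3 < 4 < 5. Listing each simplex with vertices in this order, K has dimension 2 with simplices:

  0-simplices (6): [0], [1], [2], [3], [4], [5]
  1-simplices (15): [0,1], [0,2], [0,3], [0,4], [0,5], [1,2], [1,3], [1,4], [1,5], [2,3], [2,4], [2,5], [3,4], [3,5], [4,5]
  2-simplices (10): [0,1,4], [0,1,5], [0,2,3], [0,2,5], [0,3,4], [1,2,3], [1,2,4], [1,3,5], [2,4,5], [3,4,5]

so the chain groups are C_0 ≅ Z^6, C_1 ≅ Z^15, C_2 ≅ Z^10.

The boundary map ∂_1: C_1 → C_0 maps an edge to its endpoints' difference, ∂[p,q] = q − p. For instance
  ∂[1,3] = [3] − [1].
This gives a 6×15 integer matrix of rank 5; reducing to Smith normal form yields diagonal entries (1,1,1,1,1).

The boundary map ∂_2: C_2 → C_1 maps a triangle to the signed sum of its edges. For instance
  ∂[2,4,5] = [4,5] − [2,5] + [2,4],
  ∂[3,4,5] = [4,5] − [3,5] + [3,4].
This gives a 15×10 integer matrix of rank 10; reducing to Smith normal form yields diagonal entries (1,1,1,1,1,1,1,1,1,2).

Now H_k = ker ∂_k / im ∂_{k+1}, so:

  H_0: rank C_0 − rank ∂_1 = 6 − 5 = 1, and the invariant factors of ∂_1 are all 1, so H_0 ≅ Z.
  H_1: rank ker ∂_1 − rank ∂_2 = (15 − 5) − 10 = 0, and ∂_2 has invariant factor 2 > 1, so H_1 ≅ Z/2Z.
  H_2: rank ker ∂_2 − rank ∂_3 = (10 − 10) − 0 = 0, and there is no ∂_3, so H_2 ≅ 0.

H_0 ≅ Z,  H_1 ≅ Z/2Z,  H_2 = 0.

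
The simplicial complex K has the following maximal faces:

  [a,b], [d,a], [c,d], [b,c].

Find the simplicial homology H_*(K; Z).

H_0 = Z,  H_1 = Z.

K has 4 vertices, 4 edges.
rank ∂_0 = 0, rank ∂_1 = 3 ⇒ b_0 = 4 − 0 − 3 = 1; all invariant factors of ∂_1 are 1 so no torsion. So H_0 = Z.
rank ∂_1 = 3, rank ∂_2 = 0 ⇒ b_1 = 4 − 3 − 0 = 1. So H_1 = Z.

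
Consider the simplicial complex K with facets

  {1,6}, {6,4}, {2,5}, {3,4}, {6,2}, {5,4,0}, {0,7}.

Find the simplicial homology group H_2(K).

Fix the vertex order 0 < 1 < 2 < 3 < 4 < 5 < 6 < 7 and write every simplex with vertices in increasing order. Then dim K = 2 and the simplices of K are:

  0-simplices (8): [0], [1], [2], [3], [4], [5], [6], [7]
  1-simplices (9): [0,4], [0,5], [0,7], [1,6], [2,5], [2,6], [3,4], [4,5], [4,6]
  2-simplices (1): [0,4,5]

so the chain groups are C_0 ≅ Z^8, C_1 ≅ Z^9, C_2 ≅ Z^1.

The boundary map ∂_1: C_1 → C_0 is given by ∂[p,q] = [q] − [p].
As a 8×9 matrix over Z this has rank 7, with invariant factors (1,1,1,1,1,1,1).

Boundary ∂_2: C_2 → C_1 maps a triangle to the signed sum of its edges. For instance
  ∂[0,4,5] = [4,5] − [0,5] + [0,4].
As a 9×1 matrix over Z this has rank 1, with invariant factors (1).

Now H_k = ker ∂_k / im ∂_{k+1}, so:

  H_2: rank ker ∂_2 − rank ∂_3 = (1 − 1) − 0 = 0, and there is no ∂_3, so H_2 = 0.

H_2 = 0.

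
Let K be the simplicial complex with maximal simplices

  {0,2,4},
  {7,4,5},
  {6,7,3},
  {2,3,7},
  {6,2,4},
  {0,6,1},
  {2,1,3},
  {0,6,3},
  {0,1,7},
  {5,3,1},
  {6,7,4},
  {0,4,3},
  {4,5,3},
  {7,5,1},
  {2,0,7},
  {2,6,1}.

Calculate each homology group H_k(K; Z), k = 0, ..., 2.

Order the vertices as 0 < 1 < 2 < 3 < 4 < 5 < 6 < 7. Listing each simplex with vertices in this order, K has dimension 2 with simplices:

  0-simplices (8): [0], [1], [2], [3], [4], [5], [6], [7]
  1-simplices (24): (24 of them)
  2-simplices (16): [0,1,6], [0,1,7], [0,2,4], [0,2,7], [0,3,4], [0,3,6], [1,2,3], [1,2,6], [1,3,5], [1,5,7], [2,3,7], [2,4,6], [3,4,5], [3,6,7], [4,5,7], [4,6,7]

so the chain groups are C_0 ≅ Z^8, C_1 ≅ Z^24, C_2 ≅ Z^16.

Boundary ∂_1: C_1 → C_0 is given by ∂[p,q] = [q] − [p].
This gives a 8×24 integer matrix of rank 7; reducing to Smith normal form yields diagonal entries (1,1,1,1,1,1,1).

∂_2: C_2 → C_1 maps a triangle to the signed sum of its edges. For instance
  ∂[4,6,7] = [6,7] − [4,7] + [4,6],
  ∂[0,3,4] = [3,4] − [0,4] + [0,3].
This gives a 24×16 integer matrix of rank 15; reducing to Smith normal form yields diagonal entries (1,1,1,1,1,1,1,1,1,1,1,1,1,1,1).

Computing H_k = (kernel of ∂_k) / (image of ∂_{k+1}):

  H_0: rank C_0 − rank ∂_1 = 8 − 7 = 1, and the invariant factors of ∂_1 are all 1, so H_0 = Z.
  H_1: rank ker ∂_1 − rank ∂_2 = (24 − 7) − 15 = 2, and the invariant factors of ∂_2 are all 1, so H_1 = Z^2.
  H_2: rank ker ∂_2 − rank ∂_3 = (16 − 15) − 0 = 1, and there is no ∂_3, so H_2 = Z.

(K is a triangulation of the torus T^2.)

H_0 = Z,  H_1 = Z^2,  H_2 = Z.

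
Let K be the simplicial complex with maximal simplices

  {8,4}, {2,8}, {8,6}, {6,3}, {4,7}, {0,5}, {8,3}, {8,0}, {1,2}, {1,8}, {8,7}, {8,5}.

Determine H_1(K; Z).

H_1 = Z^4.

K has 9 vertices, 12 edges.
rank ∂_1 = 8, rank ∂_2 = 0 ⇒ b_1 = 12 − 8 − 0 = 4. So H_1 = Z^4.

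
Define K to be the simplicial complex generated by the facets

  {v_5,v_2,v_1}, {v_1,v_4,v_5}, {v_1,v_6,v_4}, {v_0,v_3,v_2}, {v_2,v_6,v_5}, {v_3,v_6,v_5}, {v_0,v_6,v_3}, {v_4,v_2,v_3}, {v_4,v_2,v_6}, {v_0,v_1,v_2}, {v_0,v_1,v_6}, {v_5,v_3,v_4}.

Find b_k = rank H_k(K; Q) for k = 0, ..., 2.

b_0 = 1, b_1 = 0, b_2 = 0.

We work with the vertex ordering v_0 < v_1 < v_2 < v_3 < v_4 < v_5 < v_6. The simplices of K, each written with vertices in increasing order, are:

  0-simplices (7): [v_0], [v_1], [v_2], [v_3], [v_4], [v_5], [v_6]
  1-simplices (18): (18 of them)
  2-simplices (12): (12 of them)

so the chain groups are C_0 ≅ Z^7, C_1 ≅ Z^18, C_2 ≅ Z^12.

Boundary ∂_1: C_1 → C_0 sends each edge [p,q] (with p < q) to q − p.
As a 7×18 matrix over Z this has rank 6, with invariant factors (1,1,1,1,1,1).

∂_2: C_2 → C_1 sends each 2-simplex [p,q,r] to [q,r] − [p,r] + [p,q]. For instance
  ∂[v_1,v_2,v_5] = [v_2,v_5] − [v_1,v_5] + [v_1,v_2],
  ∂[v_3,v_5,v_6] = [v_5,v_6] − [v_3,v_6] + [v_3,v_5].
As a 18×12 matrix over Z this has rank 12, with invariant factors (1,1,1,1,1,1,1,1,1,1,1,2).

Reading off H_k = ker ∂_k / im ∂_{k+1}:

  H_0: rank C_0 − rank ∂_1 = 7 − 6 = 1, and the invariant factors of ∂_1 are all 1, so H_0 = Z.
  H_1: rank ker ∂_1 − rank ∂_2 = (18 − 6) − 12 = 0, and ∂_2 has invariant factor 2 > 1, so H_1 = Z/2Z.
  H_2: rank ker ∂_2 − rank ∂_3 = (12 − 12) − 0 = 0, and there is no ∂_3, so H_2 = 0.

As a check, the Euler characteristic is 7 − 18 + 12 = 1, which agrees with 1 − 0 + 0 = 1.
(K is a triangulation of the real projective plane RP^2.)

Hence the Betti numbers are b_0 = 1, b_1 = 0, b_2 = 0.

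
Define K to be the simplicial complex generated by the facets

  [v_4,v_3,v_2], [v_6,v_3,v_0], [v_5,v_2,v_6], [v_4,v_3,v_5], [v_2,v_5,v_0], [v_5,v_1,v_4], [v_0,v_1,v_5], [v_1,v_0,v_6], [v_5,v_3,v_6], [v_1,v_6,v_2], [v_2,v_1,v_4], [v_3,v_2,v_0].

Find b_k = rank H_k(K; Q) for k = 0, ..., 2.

Take the total order v_0 < v_1 < v_2 < v_3 < v_4 < v_5 < v_6 on the vertex set. Then K (dimension 2) consists of the simplices:

  0-simplices (7): [v_0], [v_1], [v_2], [v_3], [v_4], [v_5], [v_6]
  1-simplices (18): (18 of them)
  2-simplices (12): (12 of them)

so the chain groups are C_0 ≅ Z^7, C_1 ≅ Z^18, C_2 ≅ Z^12.

∂_1: C_1 → C_0 maps an edge to its endpoints' difference, ∂[p,q] = q − p. For instance
  ∂[v_1,v_2] = [v_2] − [v_1].
The 7×18 boundary matrix has rank 6 and Smith normal form diag(1,1,1,1,1,1).

Boundary ∂_2: C_2 → C_1 sends each 2-simplex [p,q,r] to [q,r] − [p,r] + [p,q]. For instance
  ∂[v_2,v_3,v_4] = [v_3,v_4] − [v_2,v_4] + [v_2,v_3],
  ∂[v_3,v_4,v_5] = [v_4,v_5] − [v_3,v_5] + [v_3,v_4].
The resulting 18×12 matrix has rank 12, and its Smith normal form has invariant factors (1,1,1,1,1,1,1,1,1,1,1,2).

Reading off H_k = ker ∂_k / im ∂_{k+1}:

  H_0: rank C_0 − rank ∂_1 = 7 − 6 = 1, and the invariant factors of ∂_1 are all 1, so H_0 ≅ Z.
  H_1: rank ker ∂_1 − rank ∂_2 = (18 − 6) − 12 = 0, and ∂_2 has invariant factor 2 > 1, so H_1 ≅ Z/2.
  H_2: rank ker ∂_2 − rank ∂_3 = (12 − 12) − 0 = 0, and there is no ∂_3, so H_2 ≅ 0.

As a check, the Euler characteristic is 7 − 18 + 12 = 1, which agrees with 1 − 0 + 0 = 1.

Hence the Betti numbers are b_0 = 1, b_1 = 0, b_2 = 0.

b_0 = 1, b_1 = 0, b_2 = 0.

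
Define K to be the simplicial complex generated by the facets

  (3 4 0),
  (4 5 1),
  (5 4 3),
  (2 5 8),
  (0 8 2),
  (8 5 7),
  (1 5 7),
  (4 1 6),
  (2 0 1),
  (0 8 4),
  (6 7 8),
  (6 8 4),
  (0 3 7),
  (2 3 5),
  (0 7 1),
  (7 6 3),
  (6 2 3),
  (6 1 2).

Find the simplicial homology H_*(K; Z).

H_0 ≅ Z,  H_1 ≅ Z^2,  H_2 ≅ Z.

Fix the vertex order 0 < 1 < 2 < 3 < 4 < 5 < 6 < 7 < 8 and write every simplex with vertices in increasing order. Then dim K = 2 and the simplices of K are:

  0-simplices (9): [0], [1], [2], [3], [4], [5], [6], [7], [8]
  1-simplices (27): (27 of them)
  2-simplices (18): [0,1,2], [0,1,7], [0,2,8], [0,3,4], [0,3,7], [0,4,8], [1,2,6], [1,4,5], [1,4,6], [1,5,7], [2,3,5], [2,3,6], [2,5,8], [3,4,5], [3,6,7], [4,6,8], [5,7,8], [6,7,8]

so the chain groups are C_0 ≅ Z^9, C_1 ≅ Z^27, C_2 ≅ Z^18.

∂_1: C_1 → C_0 sends each edge [p,q] (with p < q) to q − p. For instance
  ∂[0,8] = [8] − [0].
The resulting 9×27 matrix has rank 8, and its Smith normal form has invariant factors (1,1,1,1,1,1,1,1).

∂_2: C_2 → C_1 maps a triangle to the signed sum of its edges. For instance
  ∂[2,3,6] = [3,6] − [2,6] + [2,3],
  ∂[0,2,8] = [2,8] − [0,8] + [0,2].
This gives a 27×18 integer matrix of rank 17; reducing to Smith normal form yields diagonal entries (1,1,1,1,1,1,1,1,1,1,1,1,1,1,1,1,1).

From H_k ≅ ker(∂_k) / im(∂_{k+1}) we obtain:

  H_0: rank C_0 − rank ∂_1 = 9 − 8 = 1, and the invariant factors of ∂_1 are all 1, so H_0 ≅ Z.
  H_1: rank ker ∂_1 − rank ∂_2 = (27 − 8) − 17 = 2, and the invariant factors of ∂_2 are all 1, so H_1 ≅ Z^2.
  H_2: rank ker ∂_2 − rank ∂_3 = (18 − 17) − 0 = 1, and there is no ∂_3, so H_2 ≅ Z.

As a check, the Euler characteristic is 9 − 27 + 18 = 0, which agrees with 1 − 2 + 1 = 0.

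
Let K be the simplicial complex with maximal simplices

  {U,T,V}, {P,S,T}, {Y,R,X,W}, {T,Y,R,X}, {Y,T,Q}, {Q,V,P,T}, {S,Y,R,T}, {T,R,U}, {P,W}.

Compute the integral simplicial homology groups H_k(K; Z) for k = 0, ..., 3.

Order the vertices as P < Q < R < S < T < U < V < W < X < Y. Listing each simplex with vertices in this order, K has dimension 3 with simplices:

  0-simplices (10): P, Q, R, S, T, U, V, W, X, Y
  1-simplices (24): PQ, PS, PT, PV, PW, QT, QV, QY, RS, RT, RU, RW, RX, RY, ST, SY, TU, TV, TX, TY, UV, WX, WY, XY
  2-simplices (18): PQT, PQV, PST, PTV, QTV, QTY, RST, RSY, RTU, RTX, RTY, RWX, RWY, RXY, STY, TUV, TXY, WXY
  3-simplices (4): PQTV, RSTY, RTXY, RWXY

Hence C_0 ≅ Z^10, C_1 ≅ Z^24, C_2 ≅ Z^18, C_3 ≅ Z^4.

Boundary ∂_1: C_1 → C_0 maps an edge to its endpoints' difference, ∂[p,q] = q − p.
The 10×24 boundary matrix has rank 9 and Smith normal form diag(1,1,1,1,1,1,1,1,1).

The boundary map ∂_2: C_2 → C_1 sends each 2-simplex [p,q,r] to [q,r] − [p,r] + [p,q]. For instance
  ∂PTV = TV − PV + PT,
  ∂RXY = XY − RY + RX.
The 24×18 boundary matrix has rank 14 and Smith normal form diag(1,1,1,1,1,1,1,1,1,1,1,1,1,1).

∂_3: C_3 → C_2 sends each 3-simplex σ to the alternating sum Σ_i (−1)^i (σ with its i-th vertex removed). For instance
  ∂RSTY = STY − RTY + RSY − RST,
  ∂RTXY = TXY − RXY + RTY − RTX.
The 18×4 boundary matrix has rank 4 and Smith normal form diag(1,1,1,1).

Computing H_k = (kernel of ∂_k) / (image of ∂_{k+1}):

  H_0: rank C_0 − rank ∂_1 = 10 − 9 = 1, and the invariant factors of ∂_1 are all 1, so H_0 ≅ Z.
  H_1: rank ker ∂_1 − rank ∂_2 = (24 − 9) − 14 = 1, and the invariant factors of ∂_2 are all 1, so H_1 ≅ Z.
  H_2: rank ker ∂_2 − rank ∂_3 = (18 − 14) − 4 = 0, and the invariant factors of ∂_3 are all 1, so H_2 ≅ 0.
  H_3: rank ker ∂_3 − rank ∂_4 = (4 − 4) − 0 = 0, and there is no ∂_4, so H_3 ≅ 0.

As a check, the Euler characteristic is 10 − 24 + 18 − 4 = 0, which agrees with 1 − 1 + 0 − 0 = 0.

H_0 ≅ Z,  H_1 ≅ Z,  H_2 = 0,  H_3 = 0.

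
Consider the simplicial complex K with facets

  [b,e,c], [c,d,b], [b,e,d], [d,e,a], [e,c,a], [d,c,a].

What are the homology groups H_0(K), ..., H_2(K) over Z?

H_0 ≅ Z,  H_1 = 0,  H_2 ≅ Z.

Fix the vertex order a < b < c < d < e and write every simplex with vertices in increasing order. Then dim K = 2 and the simplices of K are:

  0-simplices (5): a, b, c, d, e
  1-simplices (9): ac, ad, ae, bc, bd, be, cd, ce, de
  2-simplices (6): acd, ace, ade, bcd, bce, bde

giving chain groups C_0 ≅ Z^5, C_1 ≅ Z^9, C_2 ≅ Z^6.

The boundary map ∂_1: C_1 → C_0 maps an edge to its endpoints' difference, ∂[p,q] = q − p. For instance
  ∂ae = e − a.
This gives a 5×9 integer matrix of rank 4; reducing to Smith normal form yields diagonal entries (1,1,1,1).

Boundary ∂_2: C_2 → C_1 sends each 2-simplex [p,q,r] to [q,r] − [p,r] + [p,q]. For instance
  ∂ace = ce − ae + ac,
  ∂bcd = cd − bd + bc.
As a 9×6 matrix over Z this has rank 5, with invariant factors (1,1,1,1,1).

Now H_k = ker ∂_k / im ∂_{k+1}, so:

  H_0: rank C_0 − rank ∂_1 = 5 − 4 = 1, and the invariant factors of ∂_1 are all 1, so H_0 ≅ Z.
  H_1: rank ker ∂_1 − rank ∂_2 = (9 − 4) − 5 = 0, and the invariant factors of ∂_2 are all 1, so H_1 ≅ 0.
  H_2: rank ker ∂_2 − rank ∂_3 = (6 − 5) − 0 = 1, and there is no ∂_3, so H_2 ≅ Z.

As a check, the Euler characteristic is 5 − 9 + 6 = 2, which agrees with 1 − 0 + 1 = 2.
(K is a triangulation of the 2-sphere S^2.)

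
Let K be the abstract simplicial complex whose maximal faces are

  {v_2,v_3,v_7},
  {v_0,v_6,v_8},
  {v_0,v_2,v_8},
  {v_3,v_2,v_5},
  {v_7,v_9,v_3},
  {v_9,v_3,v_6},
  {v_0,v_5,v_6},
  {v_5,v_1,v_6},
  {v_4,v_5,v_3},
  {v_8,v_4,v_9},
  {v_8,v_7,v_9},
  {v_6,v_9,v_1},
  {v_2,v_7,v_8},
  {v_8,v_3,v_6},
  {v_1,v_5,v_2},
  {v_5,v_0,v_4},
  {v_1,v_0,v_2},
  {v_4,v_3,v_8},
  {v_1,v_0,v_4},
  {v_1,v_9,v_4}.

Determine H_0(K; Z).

K has 10 vertices, 30 edges, 20 triangles.
rank ∂_0 = 0, rank ∂_1 = 9 ⇒ b_0 = 10 − 0 − 9 = 1; all invariant factors of ∂_1 are 1 so no torsion. So H_0 ≅ Z.

H_0 = Z.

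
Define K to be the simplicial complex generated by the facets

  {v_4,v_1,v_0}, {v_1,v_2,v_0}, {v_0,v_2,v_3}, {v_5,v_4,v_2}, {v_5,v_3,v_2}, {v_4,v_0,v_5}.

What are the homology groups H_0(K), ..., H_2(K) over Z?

Fix the vertex order v_0 < v_1 < v_2 < v_3 < v_4 < v_5 and write every simplex with vertices in increasing order. Then dim K = 2 and the simplices of K are:

  0-simplices (6): [v_0], [v_1], [v_2], [v_3], [v_4], [v_5]
  1-simplices (12): [v_0,v_1], [v_0,v_2], [v_0,v_3], [v_0,v_4], [v_0,v_5], [v_1,v_2], [v_1,v_4], [v_2,v_3], [v_2,v_4], [v_2,v_5], [v_3,v_5], [v_4,v_5]
  2-simplices (6): [v_0,v_1,v_2], [v_0,v_1,v_4], [v_0,v_2,v_3], [v_0,v_4,v_5], [v_2,v_3,v_5], [v_2,v_4,v_5]

so the chain groups are C_0 ≅ Z^6, C_1 ≅ Z^12, C_2 ≅ Z^6.

The boundary map ∂_1: C_1 → C_0 is given by ∂[p,q] = [q] − [p]. For instance
  ∂[v_1,v_2] = [v_2] − [v_1].
The resulting 6×12 matrix has rank 5, and its Smith normal form has invariant factors (1,1,1,1,1).

∂_2: C_2 → C_1 maps a triangle to the signed sum of its edges. For instance
  ∂[v_0,v_4,v_5] = [v_4,v_5] − [v_0,v_5] + [v_0,v_4],
  ∂[v_0,v_1,v_4] = [v_1,v_4] − [v_0,v_4] + [v_0,v_1].
As a 12×6 matrix over Z this has rank 6, with invariant factors (1,1,1,1,1,1).

Reading off H_k = ker ∂_k / im ∂_{k+1}:

  H_0: rank C_0 − rank ∂_1 = 6 − 5 = 1, and the invariant factors of ∂_1 are all 1, so H_0 = Z.
  H_1: rank ker ∂_1 − rank ∂_2 = (12 − 5) − 6 = 1, and the invariant factors of ∂_2 are all 1, so H_1 = Z.
  H_2: rank ker ∂_2 − rank ∂_3 = (6 − 6) − 0 = 0, and there is no ∂_3, so H_2 = 0.

(K is a triangulation of the cylinder S^1 x I.)

H_0 ≅ Z,  H_1 ≅ Z,  H_2 = 0.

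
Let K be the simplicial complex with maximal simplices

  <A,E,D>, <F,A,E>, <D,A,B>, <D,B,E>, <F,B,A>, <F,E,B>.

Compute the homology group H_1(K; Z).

H_1 ≅ 0.

Fix the vertex order A < B < D < E < F and write every simplex with vertices in increasing order. Then dim K = 2 and the simplices of K are:

  0-simplices (5): A, B, D, E, F
  1-simplices (9): AB, AD, AE, AF, BD, BE, BF, DE, EF
  2-simplices (6): ABD, ABF, ADE, AEF, BDE, BEF

so the chain groups are C_0 ≅ Z^5, C_1 ≅ Z^9, C_2 ≅ Z^6.

Boundary ∂_1: C_1 → C_0 maps an edge to its endpoints' difference, ∂[p,q] = q − p.
The 5×9 boundary matrix has rank 4 and Smith normal form diag(1,1,1,1).

Boundary ∂_2: C_2 → C_1 acts by ∂[p,q,r] = [q,r] − [p,r] + [p,q]. For instance
  ∂ABD = BD − AD + AB,
  ∂ABF = BF − AF + AB.
As a 9×6 matrix over Z this has rank 5, with invariant factors (1,1,1,1,1).

Now H_k = ker ∂_k / im ∂_{k+1}, so:

  H_1: rank ker ∂_1 − rank ∂_2 = (9 − 4) − 5 = 0, and the invariant factors of ∂_2 are all 1, so H_1 = 0.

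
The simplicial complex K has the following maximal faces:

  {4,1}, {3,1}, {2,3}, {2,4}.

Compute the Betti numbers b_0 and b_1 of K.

b_0 = 1, b_1 = 1.

Fix the vertex order 1 < 2 < 3 < 4 and write every simplex with vertices in increasing order. Then dim K = 1 and the simplices of K are:

  0-simplices (4): [1], [2], [3], [4]
  1-simplices (4): [1,3], [1,4], [2,3], [2,4]

giving chain groups C_0 ≅ Z^4, C_1 ≅ Z^4.

Boundary ∂_1: C_1 → C_0 sends each edge [p,q] (with p < q) to q − p. For instance
  ∂[2,4] = [4] − [2].
This gives a 4×4 integer matrix of rank 3; reducing to Smith normal form yields diagonal entries (1,1,1).

Now H_k = ker ∂_k / im ∂_{k+1}, so:

  H_0: rank C_0 − rank ∂_1 = 4 − 3 = 1, and the invariant factors of ∂_1 are all 1, so H_0 = Z.
  H_1: rank ker ∂_1 − rank ∂_2 = (4 − 3) − 0 = 1, and there is no ∂_2, so H_1 = Z.

(K is a triangulation of the circle S^1.)

Hence the Betti numbers are b_0 = 1, b_1 = 1.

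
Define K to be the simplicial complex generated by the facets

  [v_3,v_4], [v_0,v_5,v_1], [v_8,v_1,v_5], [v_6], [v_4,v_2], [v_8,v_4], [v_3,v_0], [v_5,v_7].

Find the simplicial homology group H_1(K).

H_1 = Z.

We work with the vertex ordering v_0 < v_1 < v_2 < v_3 < v_4 < v_5 < v_6 < v_7 < v_8. The simplices of K, each written with vertices in increasing order, are:

  0-simplices (9): [v_0], [v_1], [v_2], [v_3], [v_4], [v_5], [v_6], [v_7], [v_8]
  1-simplices (10): [v_0,v_1], [v_0,v_3], [v_0,v_5], [v_1,v_5], [v_1,v_8], [v_2,v_4], [v_3,v_4], [v_4,v_8], [v_5,v_7], [v_5,v_8]
  2-simplices (2): [v_0,v_1,v_5], [v_1,v_5,v_8]

so the chain groups are C_0 ≅ Z^9, C_1 ≅ Z^10, C_2 ≅ Z^2.

∂_1: C_1 → C_0 sends each edge [p,q] (with p < q) to q − p.
The 9×10 boundary matrix has rank 7 and Smith normal form diag(1,1,1,1,1,1,1).

Boundary ∂_2: C_2 → C_1 acts by ∂[p,q,r] = [q,r] − [p,r] + [p,q]. For instance
  ∂[v_1,v_5,v_8] = [v_5,v_8] − [v_1,v_8] + [v_1,v_5],
  ∂[v_0,v_1,v_5] = [v_1,v_5] − [v_0,v_5] + [v_0,v_1].
The resulting 10×2 matrix has rank 2, and its Smith normal form has invariant factors (1,1).

Reading off H_k = ker ∂_k / im ∂_{k+1}:

  H_1: rank ker ∂_1 − rank ∂_2 = (10 − 7) − 2 = 1, and the invariant factors of ∂_2 are all 1, so H_1 = Z.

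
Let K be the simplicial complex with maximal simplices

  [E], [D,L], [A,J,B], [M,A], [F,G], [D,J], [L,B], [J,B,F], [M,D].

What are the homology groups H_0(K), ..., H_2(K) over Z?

H_0 = Z^2,  H_1 = Z^2,  H_2 = 0.

We work with the vertex ordering A < B < D < E < F < G < J < L < M. The simplices of K, each written with vertices in increasing order, are:

  0-simplices (9): A, B, D, E, F, G, J, L, M
  1-simplices (11): AB, AJ, AM, BF, BJ, BL, DJ, DL, DM, FG, FJ
  2-simplices (2): ABJ, BFJ

so the chain groups are C_0 ≅ Z^9, C_1 ≅ Z^11, C_2 ≅ Z^2.

∂_1: C_1 → C_0 sends each edge [p,q] (with p < q) to q − p.
This gives a 9×11 integer matrix of rank 7; reducing to Smith normal form yields diagonal entries (1,1,1,1,1,1,1).

Boundary ∂_2: C_2 → C_1 acts by ∂[p,q,r] = [q,r] − [p,r] + [p,q]. For instance
  ∂ABJ = BJ − AJ + AB,
  ∂BFJ = FJ − BJ + BF.
This gives a 11×2 integer matrix of rank 2; reducing to Smith normal form yields diagonal entries (1,1).

Reading off H_k = ker ∂_k / im ∂_{k+1}:

  H_0: rank C_0 − rank ∂_1 = 9 − 7 = 2, and the invariant factors of ∂_1 are all 1, so H_0 ≅ Z^2.
  H_1: rank ker ∂_1 − rank ∂_2 = (11 − 7) − 2 = 2, and the invariant factors of ∂_2 are all 1, so H_1 ≅ Z^2.
  H_2: rank ker ∂_2 − rank ∂_3 = (2 − 2) − 0 = 0, and there is no ∂_3, so H_2 ≅ 0.

As a check, the Euler characteristic is 9 − 11 + 2 = 0, which agrees with 2 − 2 + 0 = 0.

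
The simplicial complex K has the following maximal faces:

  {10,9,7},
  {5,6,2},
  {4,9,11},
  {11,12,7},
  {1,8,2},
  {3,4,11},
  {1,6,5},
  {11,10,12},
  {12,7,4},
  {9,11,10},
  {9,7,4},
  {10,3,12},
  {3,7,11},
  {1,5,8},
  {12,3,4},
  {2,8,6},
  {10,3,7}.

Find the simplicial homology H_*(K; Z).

Fix the vertex order 1 < 2 < 3 < 4 < 5 < 6 < 7 < 8 < 9 < 10 < 11 < 12 and write every simplex with vertices in increasing order. Then dim K = 2 and the simplices of K are:

  0-simplices (12): [1], [2], [3], [4], [5], [6], [7], [8], [9], [10], [11], [12]
  1-simplices (28): (28 of them)
  2-simplices (17): (17 of them)

Hence C_0 ≅ Z^12, C_1 ≅ Z^28, C_2 ≅ Z^17.

The boundary map ∂_1: C_1 → C_0 sends each edge [p,q] (with p < q) to q − p. For instance
  ∂[7,9] = [9] − [7].
The resulting 12×28 matrix has rank 10, and its Smith normal form has invariant factors (1,1,1,1,1,1,1,1,1,1).

Boundary ∂_2: C_2 → C_1 sends each 2-simplex [p,q,r] to [q,r] − [p,r] + [p,q]. For instance
  ∂[1,5,6] = [5,6] − [1,6] + [1,5],
  ∂[10,11,12] = [11,12] − [10,12] + [10,11].
As a 28×17 matrix over Z this has rank 17, with invariant factors (1,1,1,1,1,1,1,1,1,1,1,1,1,1,1,1,2).

Computing H_k = (kernel of ∂_k) / (image of ∂_{k+1}):

  H_0: rank C_0 − rank ∂_1 = 12 − 10 = 2, and the invariant factors of ∂_1 are all 1, so H_0 ≅ Z^2.
  H_1: rank ker ∂_1 − rank ∂_2 = (28 − 10) − 17 = 1, and ∂_2 has invariant factor 2 > 1, so H_1 ≅ Z ⊕ Z/2Z.
  H_2: rank ker ∂_2 − rank ∂_3 = (17 − 17) − 0 = 0, and there is no ∂_3, so H_2 ≅ 0.

H_0 = Z^2,  H_1 = Z ⊕ Z/2Z,  H_2 = 0.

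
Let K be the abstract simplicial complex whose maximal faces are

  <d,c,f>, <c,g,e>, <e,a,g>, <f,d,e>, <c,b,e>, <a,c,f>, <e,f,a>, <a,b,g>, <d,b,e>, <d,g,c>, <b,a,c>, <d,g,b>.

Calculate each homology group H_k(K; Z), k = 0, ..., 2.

H_0 = Z,  H_1 = Z/2Z,  H_2 = 0.

Fix the vertex order a < b < c < d < e < f < g and write every simplex with vertices in increasing order. Then dim K = 2 and the simplices of K are:

  0-simplices (7): a, b, c, d, e, f, g
  1-simplices (18): ab, ac, ae, af, ag, bc, bd, be, bg, cd, ce, cf, cg, de, df, dg, ef, eg
  2-simplices (12): abc, abg, acf, aef, aeg, bce, bde, bdg, cdf, cdg, ceg, def

so the chain groups are C_0 ≅ Z^7, C_1 ≅ Z^18, C_2 ≅ Z^12.

The boundary map ∂_1: C_1 → C_0 is given by ∂[p,q] = [q] − [p].
This gives a 7×18 integer matrix of rank 6; reducing to Smith normal form yields diagonal entries (1,1,1,1,1,1).

∂_2: C_2 → C_1 sends each 2-simplex [p,q,r] to [q,r] − [p,r] + [p,q]. For instance
  ∂aef = ef − af + ae,
  ∂bce = ce − be + bc.
As a 18×12 matrix over Z this has rank 12, with invariant factors (1,1,1,1,1,1,1,1,1,1,1,2).

Reading off H_k = ker ∂_k / im ∂_{k+1}:

  H_0: rank C_0 − rank ∂_1 = 7 − 6 = 1, and the invariant factors of ∂_1 are all 1, so H_0 ≅ Z.
  H_1: rank ker ∂_1 − rank ∂_2 = (18 − 6) − 12 = 0, and ∂_2 has invariant factor 2 > 1, so H_1 ≅ Z/2Z.
  H_2: rank ker ∂_2 − rank ∂_3 = (12 − 12) − 0 = 0, and there is no ∂_3, so H_2 ≅ 0.

(K is a triangulation of the real projective plane RP^2.)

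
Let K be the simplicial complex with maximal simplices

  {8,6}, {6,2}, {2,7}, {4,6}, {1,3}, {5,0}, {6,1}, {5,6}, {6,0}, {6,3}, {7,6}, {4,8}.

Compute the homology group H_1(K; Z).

H_1 = Z^4.

Take the total order 0 < 1 < 2 < 3 < 4 < 5 < 6 < 7 < 8 on the vertex set. Then K (dimension 1) consists of the simplices:

  0-simplices (9): [0], [1], [2], [3], [4], [5], [6], [7], [8]
  1-simplices (12): [0,5], [0,6], [1,3], [1,6], [2,6], [2,7], [3,6], [4,6], [4,8], [5,6], [6,7], [6,8]

Hence C_0 ≅ Z^9, C_1 ≅ Z^12.

The boundary map ∂_1: C_1 → C_0 sends each edge [p,q] (with p < q) to q − p. For instance
  ∂[2,6] = [6] − [2].
This gives a 9×12 integer matrix of rank 8; reducing to Smith normal form yields diagonal entries (1,1,1,1,1,1,1,1).

Now H_k = ker ∂_k / im ∂_{k+1}, so:

  H_1: rank ker ∂_1 − rank ∂_2 = (12 − 8) − 0 = 4, and there is no ∂_2, so H_1 = Z^4.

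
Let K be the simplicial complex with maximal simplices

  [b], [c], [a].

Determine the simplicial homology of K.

Fix the vertex order a < b < c and write every simplex with vertices in increasing order. Then dim K = 0 and the simplices of K are:

  0-simplices (3): a, b, c

giving chain groups C_0 ≅ Z^3.

Now H_k = ker ∂_k / im ∂_{k+1}, so:

  H_0: rank C_0 − rank ∂_1 = 3 − 0 = 3, and there is no ∂_1, so H_0 = Z^3.

H_0 = Z^3.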